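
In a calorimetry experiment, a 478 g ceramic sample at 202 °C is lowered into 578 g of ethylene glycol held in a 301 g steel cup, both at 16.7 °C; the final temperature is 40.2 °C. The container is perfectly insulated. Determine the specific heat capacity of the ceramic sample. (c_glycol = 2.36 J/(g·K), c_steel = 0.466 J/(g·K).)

c ≈ 0.457 J/(g·K)

Taking heat into each body as positive, Σ m c ΔT = 0:
478×c×(40.2 − 202) + 578×2.36×(40.2 − 16.7) + 301×0.466×(40.2 − 16.7) = 0
-77340 c = -35352
c = -35352/-77340 ≈ 0.4571 J/(g·K)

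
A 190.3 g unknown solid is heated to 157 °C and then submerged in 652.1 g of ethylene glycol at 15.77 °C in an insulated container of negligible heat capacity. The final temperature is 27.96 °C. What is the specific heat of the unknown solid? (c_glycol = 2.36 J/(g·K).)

c ≈ 0.764 J/(g·K)

m_s c (T_s − T_f) = m_glycol c_glycol (T_f − T_0):
190.3·c·(157 − 27.96) = 652.1·2.36·(27.96 − 15.77)
24556 c = 18760  ⇒  c ≈ 0.764 J/(g·K)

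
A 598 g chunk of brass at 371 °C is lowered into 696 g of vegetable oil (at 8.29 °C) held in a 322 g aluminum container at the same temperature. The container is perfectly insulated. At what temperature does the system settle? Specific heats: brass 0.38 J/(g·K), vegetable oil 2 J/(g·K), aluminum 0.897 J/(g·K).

T_f ≈ 51.5 °C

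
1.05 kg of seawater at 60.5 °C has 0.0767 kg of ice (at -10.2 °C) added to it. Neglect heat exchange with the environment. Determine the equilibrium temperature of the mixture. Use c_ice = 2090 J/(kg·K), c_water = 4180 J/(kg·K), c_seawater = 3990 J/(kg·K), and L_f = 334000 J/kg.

T_f ≈ 50.2 °C

Heat gained plus heat lost sum to zero:
ice -10.2→0 °C: 0.0767·2090·10.2 = 1635.1
  melt ice: 0.0767·334000 = 25618
  meltwater 0→T: 0.0767·4180·T = 320.61 T
  seawater cools: 1.05·3990·(T − 60.5) = 4189.5(T − 60.5)
4510.1 T = 253465 − 27253 = 226212
T ≈ 50.16 °C. Since T > 0 °C, the all-ice-melts assumption holds.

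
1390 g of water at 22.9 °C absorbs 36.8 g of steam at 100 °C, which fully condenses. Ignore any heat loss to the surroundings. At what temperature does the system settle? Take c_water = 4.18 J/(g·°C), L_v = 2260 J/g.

Energy conservation, ΣQ = 0:
steam→water at 100 °C releases m L_v = 36.8·2260 = 83168
  condensed water 100 °C→T: 153.82(T − 100)
  water warms: 1390·4.18·(T − 22.9) = 5810.2(T − 22.9)
5964 T = 83168 + 15382 + 133054 = 231604
T ≈ 38.83 °C — below 100 °C, confirming all the steam condensed.

T_f ≈ 38.8 °C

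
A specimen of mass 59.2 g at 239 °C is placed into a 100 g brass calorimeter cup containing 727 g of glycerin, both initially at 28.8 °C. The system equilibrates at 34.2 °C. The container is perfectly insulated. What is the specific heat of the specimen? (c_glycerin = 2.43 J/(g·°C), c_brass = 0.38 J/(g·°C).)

Conservation of energy gives ΣQ = 0:
59.2·c·(34.2 − 239) + 727·2.43·(34.2 − 28.8) + 100·0.38·(34.2 − 28.8) = 0
-12124 c = -9744.9
c = -9744.9/-12124 ≈ 0.8038 J/(g·°C)

c ≈ 0.804 J/(g·°C)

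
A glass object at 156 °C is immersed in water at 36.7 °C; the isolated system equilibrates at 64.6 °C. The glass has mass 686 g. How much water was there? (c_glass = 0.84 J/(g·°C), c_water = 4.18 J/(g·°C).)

Taking heat into each body as positive, Σ m c ΔT = 0:
686·0.84·(64.6 − 156) + m·4.18·(64.6 − 36.7) = 0
116.62 m = 52668
m = 52668/116.62 ≈ 451.6 g

m ≈ 452 g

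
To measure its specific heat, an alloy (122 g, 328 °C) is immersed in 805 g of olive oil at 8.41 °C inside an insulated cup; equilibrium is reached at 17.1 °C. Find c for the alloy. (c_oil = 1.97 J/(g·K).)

c ≈ 0.363 J/(g·K)

Heat gained plus heat lost sum to zero:
122×c×(17.1 − 328) + 805×1.97×(17.1 − 8.41) = 0
-37930 c = -13781
c = -13781/-37930 ≈ 0.3633 J/(g·K)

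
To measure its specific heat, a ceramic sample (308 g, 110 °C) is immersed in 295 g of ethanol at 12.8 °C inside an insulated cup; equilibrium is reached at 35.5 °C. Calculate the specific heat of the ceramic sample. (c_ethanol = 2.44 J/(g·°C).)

m_s c (T_s − T_f) = m_ethanol c_ethanol (T_f − T_0):
308×c×(110 − 35.5) = 295×2.44×(35.5 − 12.8)
22946 c = 16339  ⇒  c ≈ 0.7121 J/(g·°C)

c ≈ 0.712 J/(g·°C)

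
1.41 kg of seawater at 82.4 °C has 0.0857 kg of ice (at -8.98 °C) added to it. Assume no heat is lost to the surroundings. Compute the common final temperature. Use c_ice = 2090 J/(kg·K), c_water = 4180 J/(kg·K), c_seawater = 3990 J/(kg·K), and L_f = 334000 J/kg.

T_f ≈ 72.4 °C

Conservation of energy gives ΣQ = 0:
ice -8.98→0 °C: 0.0857×2090×8.98 = 1608.4; melt ice: 0.0857×334000 = 28624; warm the meltwater: 358.23 T; seawater: 5625.9(T − 82.4)
5984.1 T = 463574 − 30232 = 433342
T ≈ 72.42 °C (positive, so assuming full melt was valid).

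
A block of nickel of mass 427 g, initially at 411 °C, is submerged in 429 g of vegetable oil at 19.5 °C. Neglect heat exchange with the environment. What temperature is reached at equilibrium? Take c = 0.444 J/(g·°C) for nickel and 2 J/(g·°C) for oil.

Taking heat into each body as positive, Σ m c ΔT = 0:
427*0.444*(T − 411) + 429*2*(T − 19.5) = 0
(189.59 + 858) T = 189.59*411 + 858*19.5
T ≈ 90.35 °C

T_f ≈ 90.4 °C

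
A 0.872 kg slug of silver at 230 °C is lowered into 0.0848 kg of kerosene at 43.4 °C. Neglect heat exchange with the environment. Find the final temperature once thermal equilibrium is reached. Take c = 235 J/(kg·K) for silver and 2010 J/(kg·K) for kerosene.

T_f ≈ 145.3 °C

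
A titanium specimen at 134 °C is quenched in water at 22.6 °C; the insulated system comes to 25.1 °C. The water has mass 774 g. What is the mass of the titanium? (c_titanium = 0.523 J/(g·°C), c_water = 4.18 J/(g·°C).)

m ≈ 142 g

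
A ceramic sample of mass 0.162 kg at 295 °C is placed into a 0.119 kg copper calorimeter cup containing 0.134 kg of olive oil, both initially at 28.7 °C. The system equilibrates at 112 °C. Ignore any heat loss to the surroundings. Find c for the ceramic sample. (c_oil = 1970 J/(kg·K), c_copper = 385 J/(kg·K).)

Heat gained plus heat lost sum to zero:
0.162·c·(112 − 295) + 0.134·1970·(112 − 28.7) + 0.119·385·(112 − 28.7) = 0
-29.65 c = -25806
c = -25806/-29.65 ≈ 870.5 J/(kg·K)

c ≈ 870 J/(kg·K)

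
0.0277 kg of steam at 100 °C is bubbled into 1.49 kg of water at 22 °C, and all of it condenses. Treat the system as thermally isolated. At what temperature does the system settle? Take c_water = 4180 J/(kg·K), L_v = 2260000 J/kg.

T_f ≈ 33.3 °C

Heat gained plus heat lost sum to zero:
steam→water at 100 °C releases m L_v = 0.0277×2260000 = 62602; condensed water 100 °C→T: 115.79(T − 100); water warms: 1.49×4180×(T − 22) = 6228.2(T − 22)
6344 T = 62602 + 11579 + 137020 = 211201
T ≈ 33.29 °C — below 100 °C, confirming all the steam condensed.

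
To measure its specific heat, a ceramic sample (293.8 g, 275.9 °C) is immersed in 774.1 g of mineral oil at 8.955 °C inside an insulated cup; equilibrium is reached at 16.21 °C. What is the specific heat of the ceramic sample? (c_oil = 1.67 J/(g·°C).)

c ≈ 0.123 J/(g·°C)

m_s c (T_s − T_f) = m_oil c_oil (T_f − T_0):
293.8×c×(275.9 − 16.21) = 774.1×1.67×(16.21 − 8.955)
76297 c = 9378.9  ⇒  c ≈ 0.1229 J/(g·°C)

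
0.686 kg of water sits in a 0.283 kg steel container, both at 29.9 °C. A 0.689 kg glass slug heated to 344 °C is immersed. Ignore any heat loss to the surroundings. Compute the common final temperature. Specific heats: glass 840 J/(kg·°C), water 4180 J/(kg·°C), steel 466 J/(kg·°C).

T_f ≈ 80.7 °C

Energy conservation, ΣQ = 0:
0.689·840·(T − 344) + 0.686·4180·(T − 29.9) + 0.283·466·(T − 29.9) = 0
578.76(T − 344) + 2867.5(T − 29.9) + 131.88(T − 29.9) = 0
(578.76 + 2867.5 + 131.88) T = 578.76·344 + 2867.5·29.9 + 131.88·29.9
T = 288774/3578.1 ≈ 80.71 °C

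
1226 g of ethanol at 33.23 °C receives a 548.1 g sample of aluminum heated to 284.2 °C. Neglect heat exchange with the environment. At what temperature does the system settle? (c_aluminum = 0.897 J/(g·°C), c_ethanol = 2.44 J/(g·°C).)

Set heat shed by the hot body equal to heat absorbed by the cold body:
548.1×0.897×(284.2 − T) = 1226×2.44×(T − 33.23)
491.65(284.2 − T) = 2991.4(T − 33.23)
3483.1 T = 239131  ⇒  T ≈ 68.66 °C

T_f ≈ 68.7 °C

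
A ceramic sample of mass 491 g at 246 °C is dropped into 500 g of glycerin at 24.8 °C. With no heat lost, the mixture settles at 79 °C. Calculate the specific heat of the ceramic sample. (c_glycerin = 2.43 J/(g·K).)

Heat lost by the ceramic sample = heat gained by the glycerin:
491·c·(246 − 79) = 500·2.43·(79 − 24.8)
81997 c = 65853  ⇒  c ≈ 0.8031 J/(g·K)

c ≈ 0.803 J/(g·K)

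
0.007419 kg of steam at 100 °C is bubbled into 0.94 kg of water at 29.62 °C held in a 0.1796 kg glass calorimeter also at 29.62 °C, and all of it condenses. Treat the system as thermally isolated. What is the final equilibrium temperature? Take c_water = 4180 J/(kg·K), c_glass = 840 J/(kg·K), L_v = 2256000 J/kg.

T_f ≈ 34.2 °C

Setting the total heat transfer to zero:
steam→water at 100 °C releases m L_v = 0.007419·2256000 = 16737
  condensate cools 100→T: 0.007419·4180·(T − 100) = 31.01(T − 100)
  water warms: 0.94·4180·(T − 29.62) = 3929.2(T − 29.62)
  glass cup: 0.1796·840·(T − 29.62) = 150.86(T − 29.62)
4111.1 T = 16737 + 3101.1 + 120851 = 140690
T ≈ 34.22 °C, under the boiling point, so the assumption holds.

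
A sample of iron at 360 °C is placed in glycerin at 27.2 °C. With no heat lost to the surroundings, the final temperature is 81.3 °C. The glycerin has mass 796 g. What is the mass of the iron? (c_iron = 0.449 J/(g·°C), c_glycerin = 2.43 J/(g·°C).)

|Q_iron| = |Q_glycerin|:
m×0.449×(360 − 81.3) = 796×2.43×(81.3 − 27.2)
125.14 m = 104645  ⇒  m ≈ 836.2 g

m ≈ 836 g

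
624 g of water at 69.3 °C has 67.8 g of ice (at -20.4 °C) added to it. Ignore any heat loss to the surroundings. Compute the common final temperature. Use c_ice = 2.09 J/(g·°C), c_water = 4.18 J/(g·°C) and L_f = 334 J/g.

T_f ≈ 53.7 °C

Sum of m c ΔT and latent-heat terms is zero:
ice -20.4→0 °C: 67.8·2.09·20.4 = 2890.7
  fusion: m_ice L_f = 67.8·334 = 22645
  meltwater 0→T: 67.8·4.18·T = 283.4 T
  water cools: 624·4.18·(T − 69.3) = 2608.3(T − 69.3)
2891.7 T = 180757 − 25536 = 155221
T ≈ 53.68 °C (positive, so assuming full melt was valid).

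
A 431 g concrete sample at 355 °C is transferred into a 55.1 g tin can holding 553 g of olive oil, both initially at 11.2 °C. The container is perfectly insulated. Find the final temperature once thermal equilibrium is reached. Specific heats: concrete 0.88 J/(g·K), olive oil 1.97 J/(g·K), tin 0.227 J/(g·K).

T_f ≈ 99.2 °C

T_f = Σ m_i c_i T_i / Σ m_i c_i:
T_f = (379.28*355 + 1089.4*11.2 + 12.51*11.2) / (379.28 + 1089.4 + 12.51)
    = 146986 / 1481.2 ≈ 99.23 °C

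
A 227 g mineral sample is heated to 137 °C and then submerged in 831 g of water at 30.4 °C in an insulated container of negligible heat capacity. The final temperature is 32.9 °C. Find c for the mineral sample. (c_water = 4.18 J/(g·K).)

c ≈ 0.367 J/(g·K)

m_s c (T_s − T_f) = m_water c_water (T_f − T_0):
227·c·(137 − 32.9) = 831·4.18·(32.9 − 30.4)
23631 c = 8684  ⇒  c ≈ 0.3675 J/(g·K)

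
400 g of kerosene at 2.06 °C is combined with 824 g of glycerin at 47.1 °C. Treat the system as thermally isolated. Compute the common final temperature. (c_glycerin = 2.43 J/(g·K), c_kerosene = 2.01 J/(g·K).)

With ΣQ=0 the equilibrium temperature is the m·c-weighted mean:
T_f = (2002.3*47.1 + 804*2.06) / (2002.3 + 804)
    = 95966 / 2806.3 ≈ 34.20 °C

T_f ≈ 34.2 °C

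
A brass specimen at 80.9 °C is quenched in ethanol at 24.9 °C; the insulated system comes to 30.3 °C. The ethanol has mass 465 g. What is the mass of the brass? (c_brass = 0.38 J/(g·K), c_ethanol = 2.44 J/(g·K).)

m ≈ 319 g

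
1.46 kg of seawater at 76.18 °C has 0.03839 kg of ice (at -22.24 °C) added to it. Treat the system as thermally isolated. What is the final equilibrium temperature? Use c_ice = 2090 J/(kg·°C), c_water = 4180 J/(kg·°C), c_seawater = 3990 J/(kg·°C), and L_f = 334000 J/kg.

T_f ≈ 71.7 °C

Energy balance with sensible and latent terms:
warm ice to 0 °C: 0.03839×2090×(0 − (-22.24)) = 1784.4
  melt ice: 0.03839×334000 = 12822
  meltwater 0→T: 0.03839×4180×T = 160.47 T
  seawater: 5825.4(T − 76.18)
5985.9 T = 443779 − 14607 = 429172
T ≈ 71.70 °C — above 0 °C, consistent with complete melting.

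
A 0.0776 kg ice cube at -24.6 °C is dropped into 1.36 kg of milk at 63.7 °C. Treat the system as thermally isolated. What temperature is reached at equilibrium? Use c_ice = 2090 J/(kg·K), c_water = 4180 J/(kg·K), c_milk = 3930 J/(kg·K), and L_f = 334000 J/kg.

T_f ≈ 54.8 °C

Sum of m c ΔT and latent-heat terms is zero:
warm ice to 0 °C: 0.0776×2090×(0 − (-24.6)) = 3989.7
  latent heat to melt: 0.0776×334000 = 25918
  meltwater 0→T: 0.0776×4180×T = 324.37 T
  milk cools: 1.36×3930×(T − 63.7) = 5344.8(T − 63.7)
5669.2 T = 340464 − 29908 = 310556
T ≈ 54.78 °C (positive, so assuming full melt was valid).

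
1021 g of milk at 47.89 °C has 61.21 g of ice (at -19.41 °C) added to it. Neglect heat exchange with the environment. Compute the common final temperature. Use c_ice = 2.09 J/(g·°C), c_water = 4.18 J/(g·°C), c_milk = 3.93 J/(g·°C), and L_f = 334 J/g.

Conservation of energy gives ΣQ = 0:
ice -19.41→0 °C: 61.21·2.09·19.41 = 2483.1; fusion: m_ice L_f = 61.21·334 = 20444; warm the meltwater: 255.86 T; milk: 4012.5(T − 47.89)
4268.4 T = 192160 − 22927 = 169233
T ≈ 39.65 °C — above 0 °C, consistent with complete melting.

T_f ≈ 39.6 °C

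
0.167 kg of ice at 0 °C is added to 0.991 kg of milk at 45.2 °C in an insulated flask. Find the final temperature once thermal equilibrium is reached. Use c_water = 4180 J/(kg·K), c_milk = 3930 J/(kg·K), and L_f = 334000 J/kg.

Conservation of energy gives ΣQ = 0:
fusion: m_ice L_f = 0.167×334000 = 55778
  meltwater 0→T: 0.167×4180×T = 698.06 T
  milk cools: 0.991×3930×(T − 45.2) = 3894.6(T − 45.2)
4592.7 T = 176037 − 55778 = 120259
T ≈ 26.18 °C. Since T > 0 °C, the all-ice-melts assumption holds.

T_f ≈ 26.2 °C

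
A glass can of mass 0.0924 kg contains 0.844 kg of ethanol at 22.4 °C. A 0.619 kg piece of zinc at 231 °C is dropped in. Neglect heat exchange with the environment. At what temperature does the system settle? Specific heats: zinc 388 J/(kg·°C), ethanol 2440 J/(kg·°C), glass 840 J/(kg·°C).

T_f ≈ 43.5 °C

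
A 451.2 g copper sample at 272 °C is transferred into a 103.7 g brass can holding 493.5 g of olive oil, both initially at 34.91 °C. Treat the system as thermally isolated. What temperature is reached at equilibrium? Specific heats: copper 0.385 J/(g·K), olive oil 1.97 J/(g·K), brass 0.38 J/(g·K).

T_f ≈ 69.7 °C

Energy conservation, ΣQ = 0:
451.2×0.385×(T − 272) + 493.5×1.97×(T − 34.91) + 103.7×0.38×(T − 34.91) = 0
173.71(T − 272) + 972.19(T − 34.91) + 39.41(T − 34.91) = 0
1185.3 T = 82565
T ≈ 69.66 °C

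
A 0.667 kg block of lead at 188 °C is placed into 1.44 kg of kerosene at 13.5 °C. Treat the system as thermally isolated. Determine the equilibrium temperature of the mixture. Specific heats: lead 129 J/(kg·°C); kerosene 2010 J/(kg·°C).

T_f = Σ m_i c_i T_i / Σ m_i c_i:
T_f = (86.04·188 + 2894.4·13.5) / (86.04 + 2894.4)
    = 55250 / 2980.4 ≈ 18.54 °C

T_f ≈ 18.5 °C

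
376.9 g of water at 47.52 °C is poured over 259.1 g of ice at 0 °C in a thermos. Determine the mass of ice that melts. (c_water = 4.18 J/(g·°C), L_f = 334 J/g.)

m_melted ≈ 224 g

Heat available from the water dropping to 0 °C: 376.9×4.18×47.52 = 74865 J.
Melting all 259.1 g of ice would need 259.1×334 = 86539 J.
Since 74865 < 86539 J, not all the ice melts; equilibrium is at 0 °C.
m_melt = 74865 / L_f = 224.1 g.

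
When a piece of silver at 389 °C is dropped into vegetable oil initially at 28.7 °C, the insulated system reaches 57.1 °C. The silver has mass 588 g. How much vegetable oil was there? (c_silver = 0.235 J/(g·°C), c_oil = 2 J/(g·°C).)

Net heat exchanged in the isolated system is zero:
588×0.235×(57.1 − 389) + m×2×(57.1 − 28.7) = 0
56.8 m = 45862
m = 45862/56.8 ≈ 807.4 g

m ≈ 807 g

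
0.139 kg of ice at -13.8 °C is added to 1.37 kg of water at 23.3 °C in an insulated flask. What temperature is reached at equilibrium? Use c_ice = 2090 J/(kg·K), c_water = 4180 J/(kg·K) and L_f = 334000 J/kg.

T_f ≈ 13.2 °C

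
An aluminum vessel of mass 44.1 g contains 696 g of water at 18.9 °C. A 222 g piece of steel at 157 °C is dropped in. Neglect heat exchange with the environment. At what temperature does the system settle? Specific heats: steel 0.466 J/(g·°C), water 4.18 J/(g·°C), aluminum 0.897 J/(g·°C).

T_f ≈ 23.6 °C

Heat gained plus heat lost sum to zero:
222·0.466·(T − 157) + 696·4.18·(T − 18.9) + 44.1·0.897·(T − 18.9) = 0
103.45(T − 157) + 2909.3(T − 18.9) + 39.56(T − 18.9) = 0
3052.3 T = 71975
T = 71975/3052.3 ≈ 23.58 °C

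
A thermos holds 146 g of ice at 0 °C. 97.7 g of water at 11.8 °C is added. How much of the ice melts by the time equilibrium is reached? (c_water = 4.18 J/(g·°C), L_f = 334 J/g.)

m_melted ≈ 14.4 g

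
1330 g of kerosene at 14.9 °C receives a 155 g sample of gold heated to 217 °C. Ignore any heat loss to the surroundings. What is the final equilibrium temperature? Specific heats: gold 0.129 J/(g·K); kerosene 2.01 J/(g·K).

T_f = Σ m_i c_i T_i / Σ m_i c_i:
T_f = (20*217 + 2673.3*14.9) / (20 + 2673.3)
    = 44171 / 2693.3 ≈ 16.40 °C

T_f ≈ 16.4 °C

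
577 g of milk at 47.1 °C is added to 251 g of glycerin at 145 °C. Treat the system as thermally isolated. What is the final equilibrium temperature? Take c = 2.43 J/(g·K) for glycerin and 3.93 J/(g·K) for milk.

T_f ≈ 67.9 °C

Set heat shed by the hot body equal to heat absorbed by the cold body:
251*2.43*(145 − T) = 577*3.93*(T − 47.1)
609.93(145 − T) = 2267.6(T − 47.1)
2877.5 T = 195244  ⇒  T ≈ 67.85 °C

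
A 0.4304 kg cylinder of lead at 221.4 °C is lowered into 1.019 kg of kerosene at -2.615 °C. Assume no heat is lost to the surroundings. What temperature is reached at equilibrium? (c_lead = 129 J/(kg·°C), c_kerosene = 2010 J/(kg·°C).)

T_f ≈ 3.3 °C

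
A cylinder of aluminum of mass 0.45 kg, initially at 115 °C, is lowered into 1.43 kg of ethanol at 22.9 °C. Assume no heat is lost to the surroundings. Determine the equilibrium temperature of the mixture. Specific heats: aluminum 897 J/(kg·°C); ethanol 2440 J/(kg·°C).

With ΣQ=0 the equilibrium temperature is the m·c-weighted mean:
T_f = (403.65*115 + 3489.2*22.9) / (403.65 + 3489.2)
    = 126322 / 3892.8 ≈ 32.45 °C

T_f ≈ 32.4 °C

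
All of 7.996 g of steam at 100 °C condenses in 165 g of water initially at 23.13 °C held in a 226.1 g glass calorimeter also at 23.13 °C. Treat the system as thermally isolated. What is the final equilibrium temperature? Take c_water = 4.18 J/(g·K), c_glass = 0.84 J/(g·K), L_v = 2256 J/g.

T_f ≈ 45.7 °C

Net heat exchanged in the isolated system is zero:
condense steam: −7.996×2256 = −18039; condensed water 100 °C→T: 33.42(T − 100); original water: 689.7(T − 23.13); glass cup: 226.1×0.84×(T − 23.13) = 189.92(T − 23.13)
913.05 T = 18039 + 3342.3 + 20346 = 41727
T ≈ 45.70 °C — below 100 °C, confirming all the steam condensed.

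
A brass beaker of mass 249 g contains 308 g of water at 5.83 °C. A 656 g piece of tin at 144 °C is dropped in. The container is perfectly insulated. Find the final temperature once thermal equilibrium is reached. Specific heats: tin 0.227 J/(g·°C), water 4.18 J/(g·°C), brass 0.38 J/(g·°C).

With ΣQ=0 the equilibrium temperature is the m·c-weighted mean:
T_f = (148.91×144 + 1287.4×5.83 + 94.62×5.83) / (148.91 + 1287.4 + 94.62)
    = 29501 / 1531 ≈ 19.27 °C

T_f ≈ 19.3 °C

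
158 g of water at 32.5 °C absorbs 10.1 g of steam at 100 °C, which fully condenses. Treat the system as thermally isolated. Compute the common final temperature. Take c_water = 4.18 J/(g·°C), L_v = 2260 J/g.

T_f ≈ 69.0 °C

Energy conservation, ΣQ = 0:
condense steam: −10.1·2260 = −22826; condensed water 100 °C→T: 42.22(T − 100); water warms: 158·4.18·(T − 32.5) = 660.44(T − 32.5)
702.66 T = 22826 + 4221.8 + 21464 = 48512
T ≈ 69.04 °C — below 100 °C, confirming all the steam condensed.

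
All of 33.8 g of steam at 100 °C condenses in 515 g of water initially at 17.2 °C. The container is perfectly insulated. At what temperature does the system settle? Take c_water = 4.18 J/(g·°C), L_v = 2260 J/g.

Heat gained plus heat lost sum to zero:
condense steam: −33.8×2260 = −76388; condensate cools 100→T: 33.8×4.18×(T − 100) = 141.28(T − 100); water warms: 515×4.18×(T − 17.2) = 2152.7(T − 17.2)
2294 T = 76388 + 14128 + 37026 = 127543
T ≈ 55.60 °C (< 100 °C, so full condensation is consistent).

T_f ≈ 55.6 °C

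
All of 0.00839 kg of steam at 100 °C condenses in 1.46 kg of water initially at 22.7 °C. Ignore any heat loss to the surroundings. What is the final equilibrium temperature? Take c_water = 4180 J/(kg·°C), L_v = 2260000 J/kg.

T_f ≈ 26.2 °C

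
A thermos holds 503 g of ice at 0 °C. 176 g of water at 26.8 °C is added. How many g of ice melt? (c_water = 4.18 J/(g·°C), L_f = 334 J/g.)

m_melted ≈ 59 g

Cooling the water to 0 °C releases 176×4.18×26.8 = 19716 J.
Melting all 503 g of ice would need 503×334 = 168002 J.
Since 19716 < 168002 J, not all the ice melts; equilibrium is at 0 °C.
m_melted×334 = 19716  ⇒  m_melted ≈ 59.03 g.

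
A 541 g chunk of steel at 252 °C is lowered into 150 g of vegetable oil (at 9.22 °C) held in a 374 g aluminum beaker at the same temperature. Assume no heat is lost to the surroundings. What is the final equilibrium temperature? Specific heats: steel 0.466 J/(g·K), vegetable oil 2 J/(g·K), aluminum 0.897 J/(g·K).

T_f ≈ 78.2 °C

Setting the total heat transfer to zero:
541×0.466×(T − 252) + 150×2×(T − 9.22) + 374×0.897×(T − 9.22) = 0
252.11(T − 252) + 300(T − 9.22) + 335.48(T − 9.22) = 0
(252.11 + 300 + 335.48) T = 252.11×252 + 300×9.22 + 335.48×9.22
T = 69390 / 887.58 = 78.2 °C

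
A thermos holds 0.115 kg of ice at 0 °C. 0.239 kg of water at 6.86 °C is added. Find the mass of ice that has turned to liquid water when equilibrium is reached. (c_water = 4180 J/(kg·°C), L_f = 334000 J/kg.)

Cooling the water to 0 °C releases 0.239·4180·6.86 = 6853.3 J.
To melt every bit of ice: 0.115·334000 = 38410 J.
6853.3 J < 38410 J, so only part of the ice melts and the system sits at 0 °C.
m_melted·334000 = 6853.3  ⇒  m_melted ≈ 0.02052 kg.

m_melted ≈ 0.0205 kg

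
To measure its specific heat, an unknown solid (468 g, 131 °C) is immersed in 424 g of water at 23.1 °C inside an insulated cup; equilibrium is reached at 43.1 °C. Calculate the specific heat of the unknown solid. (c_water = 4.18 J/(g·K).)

Taking heat into each body as positive, Σ m c ΔT = 0:
468×c×(43.1 − 131) + 424×4.18×(43.1 − 23.1) = 0
-41137 c = -35446
c = -35446/-41137 ≈ 0.8617 J/(g·K)

c ≈ 0.862 J/(g·K)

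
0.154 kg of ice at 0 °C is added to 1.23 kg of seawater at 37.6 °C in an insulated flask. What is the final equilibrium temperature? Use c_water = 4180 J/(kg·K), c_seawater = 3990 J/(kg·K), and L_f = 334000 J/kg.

T_f ≈ 24.0 °C

Energy balance with sensible and latent terms:
melt ice: 0.154·334000 = 51436
  meltwater 0→T: 0.154·4180·T = 643.72 T
  seawater: 4907.7(T − 37.6)
5551.4 T = 184530 − 51436 = 133094
T ≈ 23.97 °C — above 0 °C, consistent with complete melting.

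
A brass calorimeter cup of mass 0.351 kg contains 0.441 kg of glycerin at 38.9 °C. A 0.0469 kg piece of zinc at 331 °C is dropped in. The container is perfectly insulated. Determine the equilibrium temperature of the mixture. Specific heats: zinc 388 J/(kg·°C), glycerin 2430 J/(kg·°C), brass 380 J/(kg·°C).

T_f = Σ m_i c_i T_i / Σ m_i c_i:
T_f = (18.2×331 + 1071.6×38.9 + 133.38×38.9) / (18.2 + 1071.6 + 133.38)
    = 52898 / 1223.2 ≈ 43.25 °C

T_f ≈ 43.2 °C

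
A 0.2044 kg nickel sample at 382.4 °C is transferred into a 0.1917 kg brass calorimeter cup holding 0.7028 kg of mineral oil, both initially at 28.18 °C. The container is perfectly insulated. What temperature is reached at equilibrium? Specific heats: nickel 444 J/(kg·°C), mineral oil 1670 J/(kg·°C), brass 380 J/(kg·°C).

T_f is the heat-capacity-weighted average of the initial temperatures:
T_f = (90.75·382.4 + 1173.7·28.18 + 72.85·28.18) / (90.75 + 1173.7 + 72.85)
    = 69831 / 1337.3 ≈ 52.22 °C

T_f ≈ 52.2 °C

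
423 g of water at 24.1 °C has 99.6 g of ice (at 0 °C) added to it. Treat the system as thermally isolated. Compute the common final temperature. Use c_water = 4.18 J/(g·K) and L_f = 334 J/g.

T_f ≈ 4.3 °C

Net heat exchanged in the isolated system is zero:
melt ice: 99.6·334 = 33266; meltwater 0→T: 99.6·4.18·T = 416.33 T; water: 1768.1(T − 24.1)
2184.5 T = 42612 − 33266 = 9345.8
T ≈ 4.28 °C. Since T > 0 °C, the all-ice-melts assumption holds.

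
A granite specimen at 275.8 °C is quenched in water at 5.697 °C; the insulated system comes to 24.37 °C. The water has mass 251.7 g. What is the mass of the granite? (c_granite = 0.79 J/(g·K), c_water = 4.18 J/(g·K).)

m ≈ 98.9 g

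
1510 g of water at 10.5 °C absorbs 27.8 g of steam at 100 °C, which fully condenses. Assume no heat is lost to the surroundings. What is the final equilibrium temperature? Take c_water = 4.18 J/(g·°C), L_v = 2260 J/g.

T_f ≈ 21.9 °C

Sum of m c ΔT and latent-heat terms is zero:
steam→water at 100 °C releases m L_v = 27.8·2260 = 62828; condensed water 100 °C→T: 116.2(T − 100); original water: 6311.8(T − 10.5)
6428 T = 62828 + 11620 + 66274 = 140722
T ≈ 21.89 °C — below 100 °C, confirming all the steam condensed.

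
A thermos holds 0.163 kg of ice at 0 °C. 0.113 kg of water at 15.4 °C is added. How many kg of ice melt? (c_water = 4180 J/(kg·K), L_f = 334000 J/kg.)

Heat available from the water dropping to 0 °C: 0.113×4180×15.4 = 7274 J.
To melt every bit of ice: 0.163×334000 = 54442 J.
Since 7274 < 54442 J, not all the ice melts; equilibrium is at 0 °C.
m_melt = 7274 / L_f = 0.02178 kg.

m_melted ≈ 0.0218 kg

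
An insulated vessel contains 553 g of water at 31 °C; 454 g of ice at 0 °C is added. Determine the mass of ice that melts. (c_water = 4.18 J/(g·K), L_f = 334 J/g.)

m_melted ≈ 215 g

Heat available from the water dropping to 0 °C: 553·4.18·31 = 71658 J.
To melt every bit of ice: 454·334 = 151636 J.
That's not enough to melt it all — equilibrium is at 0 °C with ice remaining.
m_melt = 71658 / L_f = 214.5 g.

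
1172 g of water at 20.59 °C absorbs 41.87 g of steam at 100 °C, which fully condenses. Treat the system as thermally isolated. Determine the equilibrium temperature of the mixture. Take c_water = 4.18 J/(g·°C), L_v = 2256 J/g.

T_f ≈ 41.9 °C

Net heat exchanged in the isolated system is zero:
steam→water at 100 °C releases m L_v = 41.87·2256 = 94459; condensed water 100 °C→T: 175.02(T − 100); original water: 4899(T − 20.59)
5074 T = 94459 + 17502 + 100870 = 212830
T ≈ 41.95 °C (< 100 °C, so full condensation is consistent).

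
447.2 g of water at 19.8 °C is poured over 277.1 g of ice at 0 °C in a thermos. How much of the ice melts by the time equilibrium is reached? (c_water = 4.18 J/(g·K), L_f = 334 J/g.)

Cooling the water to 0 °C releases 447.2×4.18×19.8 = 37012 J.
Fully melting the ice requires m_ice L_f = 277.1×334 = 92551 J.
37012 J < 92551 J, so only part of the ice melts and the system sits at 0 °C.
m_melted×334 = 37012  ⇒  m_melted ≈ 110.8 g.

m_melted ≈ 111 g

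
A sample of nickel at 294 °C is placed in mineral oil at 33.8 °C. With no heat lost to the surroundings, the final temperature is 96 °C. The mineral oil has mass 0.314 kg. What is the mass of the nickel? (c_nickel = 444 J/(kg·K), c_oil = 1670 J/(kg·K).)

m ≈ 0.371 kg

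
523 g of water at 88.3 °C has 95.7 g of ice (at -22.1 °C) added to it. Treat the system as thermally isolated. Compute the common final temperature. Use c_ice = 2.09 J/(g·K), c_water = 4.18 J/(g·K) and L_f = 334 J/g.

Heat gained plus heat lost sum to zero:
ice -22.1→0 °C: 95.7·2.09·22.1 = 4420.3
  latent heat to melt: 95.7·334 = 31964
  warm the meltwater: 400.03 T
  water: 2186.1(T − 88.3)
2586.2 T = 193036 − 36384 = 156652
T ≈ 60.57 °C (positive, so assuming full melt was valid).

T_f ≈ 60.6 °C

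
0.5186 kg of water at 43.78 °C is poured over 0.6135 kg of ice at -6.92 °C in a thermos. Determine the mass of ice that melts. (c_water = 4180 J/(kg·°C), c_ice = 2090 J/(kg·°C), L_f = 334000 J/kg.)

m_melted ≈ 0.258 kg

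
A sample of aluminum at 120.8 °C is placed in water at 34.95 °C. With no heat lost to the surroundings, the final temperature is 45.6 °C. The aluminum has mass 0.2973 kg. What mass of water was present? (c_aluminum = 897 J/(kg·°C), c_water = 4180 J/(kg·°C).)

Conservation of energy gives ΣQ = 0:
0.2973×897×(45.6 − 120.8) + m×4180×(45.6 − 34.95) = 0
44517 m = 20054
m = 20054/44517 ≈ 0.4505 kg

m ≈ 0.45 kg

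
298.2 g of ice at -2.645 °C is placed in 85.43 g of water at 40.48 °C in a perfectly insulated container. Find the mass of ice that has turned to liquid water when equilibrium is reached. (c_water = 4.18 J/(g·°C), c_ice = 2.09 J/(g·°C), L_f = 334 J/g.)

m_melted ≈ 38.3 g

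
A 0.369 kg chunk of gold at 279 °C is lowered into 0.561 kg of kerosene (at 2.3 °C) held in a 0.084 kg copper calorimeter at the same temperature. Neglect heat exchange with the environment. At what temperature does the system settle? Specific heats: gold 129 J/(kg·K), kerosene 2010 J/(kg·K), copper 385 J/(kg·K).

T_f ≈ 13.2 °C

Taking heat into each body as positive, Σ m c ΔT = 0:
0.369×129×(T − 279) + 0.561×2010×(T − 2.3) + 0.084×385×(T − 2.3) = 0
47.6(T − 279) + 1127.6(T − 2.3) + 32.34(T − 2.3) = 0
1207.6 T = 15949
T ≈ 13.21 °C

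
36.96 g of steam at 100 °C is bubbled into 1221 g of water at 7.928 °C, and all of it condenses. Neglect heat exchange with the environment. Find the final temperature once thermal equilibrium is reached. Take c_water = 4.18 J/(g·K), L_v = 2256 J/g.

Heat gained plus heat lost sum to zero:
condense steam: −36.96·2256 = −83382; condensed water 100 °C→T: 154.49(T − 100); water warms: 1221·4.18·(T − 7.928) = 5103.8(T − 7.928)
5258.3 T = 83382 + 15449 + 40463 = 139294
T ≈ 26.49 °C (< 100 °C, so full condensation is consistent).

T_f ≈ 26.5 °C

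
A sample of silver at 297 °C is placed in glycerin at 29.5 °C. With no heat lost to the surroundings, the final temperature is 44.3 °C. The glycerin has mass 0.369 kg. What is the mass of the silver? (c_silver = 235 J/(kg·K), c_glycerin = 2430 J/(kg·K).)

|Q_silver| = |Q_glycerin|:
m·235·(297 − 44.3) = 0.369·2430·(44.3 − 29.5)
59384 m = 13271  ⇒  m ≈ 0.2235 kg

m ≈ 0.223 kg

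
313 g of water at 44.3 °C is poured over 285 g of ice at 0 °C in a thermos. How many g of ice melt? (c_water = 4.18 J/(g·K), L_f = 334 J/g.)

Heat available from the water dropping to 0 °C: 313×4.18×44.3 = 57959 J.
Fully melting the ice requires m_ice L_f = 285×334 = 95190 J.
That's not enough to melt it all — equilibrium is at 0 °C with ice remaining.
Mass melted = 57959/334 ≈ 173.5 g.

m_melted ≈ 174 g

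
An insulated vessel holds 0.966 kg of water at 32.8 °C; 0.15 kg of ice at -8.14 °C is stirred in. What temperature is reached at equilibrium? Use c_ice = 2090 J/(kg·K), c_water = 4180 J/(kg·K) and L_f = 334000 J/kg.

Heat gained plus heat lost sum to zero:
warm ice to 0 °C: 0.15×2090×(0 − (-8.14)) = 2551.9; latent heat to melt: 0.15×334000 = 50100; warm the meltwater: 627 T; water cools: 0.966×4180×(T − 32.8) = 4037.9(T − 32.8)
4664.9 T = 132442 − 52652 = 79791
T ≈ 17.10 °C — above 0 °C, consistent with complete melting.

T_f ≈ 17.1 °C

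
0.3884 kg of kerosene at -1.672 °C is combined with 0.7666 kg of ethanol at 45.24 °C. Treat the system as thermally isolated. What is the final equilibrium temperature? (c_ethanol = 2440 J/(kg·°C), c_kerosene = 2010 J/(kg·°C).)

T_f ≈ 31.4 °C

With ΣQ=0 the equilibrium temperature is the m·c-weighted mean:
T_f = (1870.5×45.24 + 780.68×(-1.672)) / (1870.5 + 780.68)
    = 83316 / 2651.2 ≈ 31.43 °C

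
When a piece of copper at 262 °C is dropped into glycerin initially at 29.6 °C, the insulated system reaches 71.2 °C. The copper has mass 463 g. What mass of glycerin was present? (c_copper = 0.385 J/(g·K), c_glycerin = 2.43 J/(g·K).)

m ≈ 336 g

Net heat exchanged in the isolated system is zero:
463·0.385·(71.2 − 262) + m·2.43·(71.2 − 29.6) = 0
101.09 m = 34011
m = 34011/101.09 ≈ 336.4 g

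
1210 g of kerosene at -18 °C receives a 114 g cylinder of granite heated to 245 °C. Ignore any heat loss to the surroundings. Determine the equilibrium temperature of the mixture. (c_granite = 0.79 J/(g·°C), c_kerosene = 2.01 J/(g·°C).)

T_f ≈ -8.6 °C

With ΣQ=0 the equilibrium temperature is the m·c-weighted mean:
T_f = (90.06*245 + 2432.1*(-18)) / (90.06 + 2432.1)
    = -21713 / 2522.2 ≈ -8.61 °C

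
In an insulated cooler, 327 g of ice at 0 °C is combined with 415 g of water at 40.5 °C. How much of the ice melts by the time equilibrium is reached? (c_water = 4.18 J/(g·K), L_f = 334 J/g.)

Heat available from the water dropping to 0 °C: 415·4.18·40.5 = 70255 J.
Fully melting the ice requires m_ice L_f = 327·334 = 109218 J.
That's not enough to melt it all — equilibrium is at 0 °C with ice remaining.
Mass melted = 70255/334 ≈ 210.3 g.

m_melted ≈ 210 g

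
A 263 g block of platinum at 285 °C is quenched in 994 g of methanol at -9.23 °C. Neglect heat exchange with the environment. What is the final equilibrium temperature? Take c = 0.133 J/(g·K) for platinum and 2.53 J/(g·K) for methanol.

T_f ≈ -5.2 °C

T_f is the heat-capacity-weighted average of the initial temperatures:
T_f = (34.98*285 + 2514.8*(-9.23)) / (34.98 + 2514.8)
    = -13243 / 2549.8 ≈ -5.19 °C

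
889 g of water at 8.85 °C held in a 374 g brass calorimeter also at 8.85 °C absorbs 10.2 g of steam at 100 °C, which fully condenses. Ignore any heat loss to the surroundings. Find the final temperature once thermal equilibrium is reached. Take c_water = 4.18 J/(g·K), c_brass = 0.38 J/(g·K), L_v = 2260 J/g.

Conservation of energy gives ΣQ = 0:
condense steam: −10.2·2260 = −23052; condensate cools 100→T: 10.2·4.18·(T − 100) = 42.64(T − 100); original water: 3716(T − 8.85); brass cup: 374·0.38·(T − 8.85) = 142.12(T − 8.85)
3900.8 T = 23052 + 4263.6 + 34145 = 61460
T ≈ 15.76 °C — below 100 °C, confirming all the steam condensed.

T_f ≈ 15.8 °C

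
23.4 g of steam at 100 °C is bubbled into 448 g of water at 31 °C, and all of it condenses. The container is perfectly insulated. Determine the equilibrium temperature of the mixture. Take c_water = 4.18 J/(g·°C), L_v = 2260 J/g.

Taking heat into each body as positive, Σ m c ΔT = 0:
latent heat released on condensation: 23.4×2260 = 52884; condensate cools 100→T: 23.4×4.18×(T − 100) = 97.81(T − 100); original water: 1872.6(T − 31)
1970.5 T = 52884 + 9781.2 + 58052 = 120717
T ≈ 61.26 °C, under the boiling point, so the assumption holds.

T_f ≈ 61.3 °C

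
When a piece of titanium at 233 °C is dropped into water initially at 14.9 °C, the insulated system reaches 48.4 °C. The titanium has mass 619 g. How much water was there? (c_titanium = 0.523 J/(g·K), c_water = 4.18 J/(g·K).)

m ≈ 427 g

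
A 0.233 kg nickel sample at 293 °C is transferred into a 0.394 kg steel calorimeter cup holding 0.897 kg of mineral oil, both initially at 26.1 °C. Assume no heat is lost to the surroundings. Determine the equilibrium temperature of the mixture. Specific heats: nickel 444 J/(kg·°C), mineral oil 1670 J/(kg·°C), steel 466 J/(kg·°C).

Net heat exchanged in the isolated system is zero:
0.233*444*(T − 293) + 0.897*1670*(T − 26.1) + 0.394*466*(T − 26.1) = 0
(103.45 + 1498 + 183.6) T = 103.45*293 + 1498*26.1 + 183.6*26.1
T = 74201 / 1785 = 41.6 °C

T_f ≈ 41.6 °C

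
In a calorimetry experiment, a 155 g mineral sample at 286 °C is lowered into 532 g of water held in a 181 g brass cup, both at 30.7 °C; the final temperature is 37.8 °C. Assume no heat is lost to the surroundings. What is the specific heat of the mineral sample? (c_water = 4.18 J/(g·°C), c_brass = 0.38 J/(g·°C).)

Setting the total heat transfer to zero:
155×c×(37.8 − 286) + 532×4.18×(37.8 − 30.7) + 181×0.38×(37.8 − 30.7) = 0
-38471 c = -16277
c = -16277/-38471 ≈ 0.4231 J/(g·°C)

c ≈ 0.423 J/(g·°C)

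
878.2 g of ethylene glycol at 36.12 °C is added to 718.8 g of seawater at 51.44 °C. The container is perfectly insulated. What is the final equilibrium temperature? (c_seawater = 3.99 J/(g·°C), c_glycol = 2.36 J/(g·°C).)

T_f ≈ 45.0 °C

T_f is the heat-capacity-weighted average of the initial temperatures:
T_f = (2868×51.44 + 2072.6×36.12) / (2868 + 2072.6)
    = 222391 / 4940.6 ≈ 45.01 °C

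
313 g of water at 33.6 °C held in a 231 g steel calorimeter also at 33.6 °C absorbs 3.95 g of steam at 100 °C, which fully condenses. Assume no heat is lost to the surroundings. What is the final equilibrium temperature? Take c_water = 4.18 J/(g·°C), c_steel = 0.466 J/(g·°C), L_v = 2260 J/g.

Taking heat into each body as positive, Σ m c ΔT = 0:
steam→water at 100 °C releases m L_v = 3.95×2260 = 8927
  condensed water 100 °C→T: 16.51(T − 100)
  water warms: 313×4.18×(T − 33.6) = 1308.3(T − 33.6)
  steel cup: 231×0.466×(T − 33.6) = 107.65(T − 33.6)
1432.5 T = 8927 + 1651.1 + 47577 = 58155
T ≈ 40.60 °C — below 100 °C, confirming all the steam condensed.

T_f ≈ 40.6 °C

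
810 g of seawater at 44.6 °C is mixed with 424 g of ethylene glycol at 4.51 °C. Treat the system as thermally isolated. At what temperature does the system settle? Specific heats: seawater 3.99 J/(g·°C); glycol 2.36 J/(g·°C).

Set heat shed by the hot body equal to heat absorbed by the cold body:
810·3.99·(44.6 − T) = 424·2.36·(T − 4.51)
3231.9(44.6 − T) = 1000.6(T − 4.51)
4232.5 T = 148656  ⇒  T ≈ 35.12 °C

T_f ≈ 35.1 °C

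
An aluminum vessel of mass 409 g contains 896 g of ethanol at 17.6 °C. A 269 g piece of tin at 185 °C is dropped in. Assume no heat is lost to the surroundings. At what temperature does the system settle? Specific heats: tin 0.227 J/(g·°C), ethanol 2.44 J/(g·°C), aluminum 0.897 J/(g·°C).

T_f ≈ 21.5 °C

Heat gained plus heat lost sum to zero:
269×0.227×(T − 185) + 896×2.44×(T − 17.6) + 409×0.897×(T − 17.6) = 0
(61.06 + 2186.2 + 366.87) T = 61.06×185 + 2186.2×17.6 + 366.87×17.6
T = 56231/2614.2 ≈ 21.51 °C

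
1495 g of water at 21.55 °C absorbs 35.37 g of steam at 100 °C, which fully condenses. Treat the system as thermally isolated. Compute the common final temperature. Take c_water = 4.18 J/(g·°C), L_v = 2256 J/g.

Setting the total heat transfer to zero:
steam→water at 100 °C releases m L_v = 35.37·2256 = 79795
  condensed water 100 °C→T: 147.85(T − 100)
  water warms: 1495·4.18·(T − 21.55) = 6249.1(T − 21.55)
6396.9 T = 79795 + 14785 + 134668 = 229247
T ≈ 35.84 °C, under the boiling point, so the assumption holds.

T_f ≈ 35.8 °C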